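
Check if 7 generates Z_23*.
ord_23(7) divides 22. For each prime q|22: 7^{11}≡22, 7^{2}≡3, none ≡ 1. So 7 has order 22 and is a primitive root mod 23.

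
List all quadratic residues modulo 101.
Quadratic residues modulo 101: {1, 4, 5, 6, 9, 13, 14, 16, 17, 19, 20, 21, 22, 23, 24, 25, 30, 31, 33, 36, 37, 43, 45, 47, 49, 52, 54, 56, 58, 64, 65, 68, 70, 71, 76, 77, 78, 79, 80, 81, 82, 84, 85, 87, 88, 92, 95, 96, 97, 100}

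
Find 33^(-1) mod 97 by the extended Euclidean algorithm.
Extended GCD: 33(-47) + 97(16) = 1. So 33^(-1) ≡ -47 ≡ 50 mod 97. Verify: 33 × 50 = 1650 ≡ 1 mod 97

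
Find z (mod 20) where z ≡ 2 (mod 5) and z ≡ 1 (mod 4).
M = 5 × 4 = 20. M₁ = 4, y₁ ≡ 4 (mod 5). M₂ = 5, y₂ ≡ 1 (mod 4). z = 2×4×4 + 1×5×1 ≡ 17 (mod 20)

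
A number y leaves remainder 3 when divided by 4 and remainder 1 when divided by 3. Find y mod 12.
M = 4 × 3 = 12. M₁ = 3, y₁ ≡ 3 mod 4. M₂ = 4, y₂ ≡ 1 mod 3. y = 3×3×3 + 1×4×1 ≡ 7 mod 12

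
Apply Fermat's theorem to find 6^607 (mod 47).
By Fermat: 6^{46} ≡ 1 (mod 47). 607 ≡ 9 (mod 46). So 6^{607} ≡ 6^{9} ≡ 3 (mod 47)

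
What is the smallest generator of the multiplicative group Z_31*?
g = 3. Powers: [3, 9, 27, 19, 26, 16, 17, 20, 29, ...] generates all 30 non-zero residues.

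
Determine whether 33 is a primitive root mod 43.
ord_43(33) divides 42. For each prime q|42: 33^{21}≡42, 33^{14}≡36, 33^{6}≡35, none ≡ 1. So 33 has order 42 and is a primitive root mod 43.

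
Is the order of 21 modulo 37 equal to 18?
Powers of 21 mod 37: 21^1≡21, 21^2≡34, 21^3≡11, 21^4≡9, 21^5≡4, 21^6≡10, 21^7≡25, 21^8≡7, 21^9≡36, 21^10≡16, 21^11≡3, 21^12≡26, 21^13≡28, 21^14≡33, 21^15≡27, 21^16≡12, 21^17≡30, 21^18≡1. First k with 21^k≡1 is k=18. Yes, ord_37(21) = 18.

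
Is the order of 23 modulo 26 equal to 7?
Powers of 23 mod 26: 23^1≡23, 23^2≡9, 23^3≡25, 23^4≡3, 23^5≡17, 23^6≡1. Already 23^6≡1, so the order is 6 < 7. No, the actual order is 6.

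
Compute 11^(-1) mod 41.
Since 41 is prime, by Fermat 11^(-1) ≡ 11^{39} ≡ 15 mod 41. Verify: 11 × 15 = 165 ≡ 1 mod 41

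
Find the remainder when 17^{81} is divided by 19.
By Fermat: 17^{18} ≡ 1 (mod 19). 81 = 4×18 + 9. So 17^{81} ≡ 17^{9} ≡ 1 (mod 19)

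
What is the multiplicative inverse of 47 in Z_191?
Since 191 is prime, by Fermat 47^(-1) ≡ 47^{189} ≡ 126 mod 191. Verify: 47 × 126 = 5922 ≡ 1 mod 191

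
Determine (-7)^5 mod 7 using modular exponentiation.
By repeated squaring mod 7: (-7)^{1}≡0, (-7)^{2}≡0, (-7)^{4}≡0. Then (-7)^{5} = (-7)^{4+1} ≡ 0 × 0 ≡ 0 mod 7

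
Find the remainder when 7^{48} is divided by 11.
By Fermat: 7^{10} ≡ 1 mod 11. 48 = 4×10 + 8. So 7^{48} ≡ 7^{8} ≡ 9 mod 11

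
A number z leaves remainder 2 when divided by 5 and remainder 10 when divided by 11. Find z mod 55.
M = 5 × 11 = 55. M₁ = 11, y₁ ≡ 1 mod 5. M₂ = 5, y₂ ≡ 9 mod 11. z = 2×11×1 + 10×5×9 ≡ 32 mod 55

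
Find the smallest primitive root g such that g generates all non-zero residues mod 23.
g = 5. For each prime q|22: 5^{11}≡22, 5^{2}≡2, none ≡ 1, so ord_23(5) = 22 and 5 is a primitive root.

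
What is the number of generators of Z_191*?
Number of primitive roots mod 191 = φ(p-1) = φ(190) = 72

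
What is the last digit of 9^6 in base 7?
Using Fermat: 9^{6} ≡ 1 (mod 7). 6 ≡ 0 (mod 6). So 9^{6} ≡ 9^{0} ≡ 1 (mod 7)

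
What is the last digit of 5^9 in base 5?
By repeated squaring mod 5: 5^{1}≡0, 5^{2}≡0, 5^{4}≡0, 5^{8}≡0. Then 5^{9} = 5^{8+1} ≡ 0 × 0 ≡ 0 mod 5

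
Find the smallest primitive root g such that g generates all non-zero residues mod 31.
g = 3. For each prime q|30: 3^{15}≡30, 3^{10}≡25, 3^{6}≡16, none ≡ 1, so ord_31(3) = 30 and 3 is a primitive root.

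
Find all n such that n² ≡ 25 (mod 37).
The square roots of 25 mod 37 are 5 and 32. Verify: 5² = 25 ≡ 25 (mod 37)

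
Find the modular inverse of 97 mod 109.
Since 109 is prime, by Fermat 97^(-1) ≡ 97^{107} ≡ 9 (mod 109). Verify: 97 × 9 = 873 ≡ 1 (mod 109)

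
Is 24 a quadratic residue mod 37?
By Euler's criterion: 24^{18} ≡ 36 (mod 37). Since this equals -1 (≡ 36), 24 is not a QR.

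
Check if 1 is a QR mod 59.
By Euler's criterion: 1^{29} ≡ 1 mod 59. Since this equals 1, 1 is a QR.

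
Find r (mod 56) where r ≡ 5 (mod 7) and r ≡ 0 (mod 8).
M = 7 × 8 = 56. M₁ = 8, y₁ ≡ 1 (mod 7). M₂ = 7, y₂ ≡ 7 (mod 8). r = 5×8×1 + 0×7×7 ≡ 40 (mod 56)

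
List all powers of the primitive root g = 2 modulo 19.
2^1, 2^2, ..., 2^{18} mod 19: [2, 4, 8, 16, 13, 7, 14, 9, 18, 17, 15, 11, 3, 6, 12, 5, 10, 1]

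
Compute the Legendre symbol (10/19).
(10/19) = 10^{9} mod 19 = -1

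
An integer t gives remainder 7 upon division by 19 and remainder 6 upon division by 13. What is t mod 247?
M = 19 × 13 = 247. M₁ = 13, y₁ ≡ 3 mod 19. M₂ = 19, y₂ ≡ 11 mod 13. t = 7×13×3 + 6×19×11 ≡ 45 mod 247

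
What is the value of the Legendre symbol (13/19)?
(13/19) = 13^{9} mod 19 = -1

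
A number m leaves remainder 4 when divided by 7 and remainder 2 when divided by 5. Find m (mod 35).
M = 7 × 5 = 35. M₁ = 5, y₁ ≡ 3 (mod 7). M₂ = 7, y₂ ≡ 3 (mod 5). m = 4×5×3 + 2×7×3 ≡ 32 (mod 35)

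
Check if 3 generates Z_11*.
3^{5} ≡ 1 mod 11 and 5 < 10, so ord_11(3) = 5 ≠ 10 and 3 is not a primitive root.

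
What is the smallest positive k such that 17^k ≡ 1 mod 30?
Powers of 17 mod 30: 17^1≡17, 17^2≡19, 17^3≡23, 17^4≡1. So the order of 17 is 4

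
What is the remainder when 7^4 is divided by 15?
7^{4} = 2401 ≡ 1 mod 15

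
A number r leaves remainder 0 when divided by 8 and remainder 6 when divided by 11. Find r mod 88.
M = 8 × 11 = 88. M₁ = 11, y₁ ≡ 3 mod 8. M₂ = 8, y₂ ≡ 7 mod 11. r = 0×11×3 + 6×8×7 ≡ 72 mod 88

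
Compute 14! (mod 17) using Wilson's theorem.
(16)! = (14)! × (15) × (16) ≡ -1 (mod 17). So (14)! ≡ -1 × [(16)(15)]^(-1) ≡ 8 (mod 17)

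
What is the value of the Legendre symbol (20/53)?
(20/53) = 20^{26} mod 53 = -1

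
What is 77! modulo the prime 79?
(78)! = (77)! × (78) ≡ -1 mod 79. So (77)! ≡ -1 × (78)^(-1) ≡ (-1)×(-1) = 1 mod 79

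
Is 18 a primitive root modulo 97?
18^{16} ≡ 1 (mod 97) and 16 < 96, so ord_97(18) = 16 ≠ 96 and 18 is not a primitive root.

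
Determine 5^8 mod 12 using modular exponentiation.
By repeated squaring (mod 12): 5^{1}≡5, 5^{2}≡1, 5^{4}≡1, 5^{8}≡1. So 5^{8} ≡ 1 (mod 12)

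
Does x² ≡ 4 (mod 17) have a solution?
By Euler's criterion: 4^{8} ≡ 1 (mod 17). Since this equals 1, 4 is a QR.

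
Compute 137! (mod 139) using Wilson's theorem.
(138)! = (137)! × (138) ≡ -1 (mod 139). So (137)! ≡ -1 × (138)^(-1) ≡ (-1)×(-1) = 1 (mod 139)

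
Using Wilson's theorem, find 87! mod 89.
(88)! = (87)! × (88) ≡ -1 mod 89. So (87)! ≡ -1 × (88)^(-1) ≡ (-1)×(-1) = 1 mod 89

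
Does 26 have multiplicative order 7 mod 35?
Powers of 26 mod 35: 26^1≡26, 26^2≡11, 26^3≡6, 26^4≡16, 26^5≡31, 26^6≡1. Already 26^6≡1, so the order is 6 < 7. No, the actual order is 6.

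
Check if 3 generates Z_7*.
ord_7(3) divides 6. For each prime q|6: 3^{3}≡6, 3^{2}≡2, none ≡ 1. So 3 has order 6 and is a primitive root mod 7.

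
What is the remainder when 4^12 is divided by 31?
By repeated squaring mod 31: 4^{1}≡4, 4^{2}≡16, 4^{4}≡8, 4^{8}≡2. Then 4^{12} = 4^{8+4} ≡ 2 × 8 ≡ 16 mod 31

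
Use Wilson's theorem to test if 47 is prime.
(46)! mod 47 = 46. Since 46 ≡ -1 mod 47, 47 is prime.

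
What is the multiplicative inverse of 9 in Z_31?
Since 31 is prime, by Fermat 9^(-1) ≡ 9^{29} ≡ 7 (mod 31). Verify: 9 × 7 = 63 ≡ 1 (mod 31)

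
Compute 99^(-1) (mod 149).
Since 149 is prime, by Fermat 99^(-1) ≡ 99^{147} ≡ 146 (mod 149). Verify: 99 × 146 = 14454 ≡ 1 (mod 149)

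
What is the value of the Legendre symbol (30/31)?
(30/31) = 30^{15} mod 31 = -1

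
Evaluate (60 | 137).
(60/137) = 60^{68} mod 137 = 1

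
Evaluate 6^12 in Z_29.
By repeated squaring (mod 29): 6^{1}≡6, 6^{2}≡7, 6^{4}≡20, 6^{8}≡23. Then 6^{12} = 6^{8+4} ≡ 23 × 20 ≡ 25 (mod 29)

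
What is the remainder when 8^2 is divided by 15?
8^{2} = 64 ≡ 4 (mod 15)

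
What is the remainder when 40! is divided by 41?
By Wilson's theorem, (40)! ≡ -1 ≡ 40 mod 41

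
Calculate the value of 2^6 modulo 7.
Using Fermat: 2^{6} ≡ 1 mod 7. 6 ≡ 0 mod 6. So 2^{6} ≡ 2^{0} ≡ 1 mod 7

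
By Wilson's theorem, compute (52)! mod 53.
By Wilson's theorem, (52)! ≡ -1 ≡ 52 mod 53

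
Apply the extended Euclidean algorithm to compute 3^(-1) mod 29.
Extended GCD: 3(10) + 29(-1) = 1. So 3^(-1) ≡ 10 (mod 29). Verify: 3 × 10 = 30 ≡ 1 (mod 29)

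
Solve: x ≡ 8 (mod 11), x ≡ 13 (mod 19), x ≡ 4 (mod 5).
M = 11 × 19 × 5 = 1045. M₁ = 95, y₁ ≡ 8 (mod 11). M₂ = 55, y₂ ≡ 9 (mod 19). M₃ = 209, y₃ ≡ 4 (mod 5). x = 8×95×8 + 13×55×9 + 4×209×4 ≡ 184 (mod 1045)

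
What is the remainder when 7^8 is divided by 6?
By repeated squaring mod 6: 7^{1}≡1, 7^{2}≡1, 7^{4}≡1, 7^{8}≡1. So 7^{8} ≡ 1 mod 6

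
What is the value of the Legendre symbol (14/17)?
(14/17) = 14^{8} mod 17 = -1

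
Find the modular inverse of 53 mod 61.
Since 61 is prime, by Fermat 53^(-1) ≡ 53^{59} ≡ 38 (mod 61). Verify: 53 × 38 = 2014 ≡ 1 (mod 61)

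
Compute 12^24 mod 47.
By repeated squaring (mod 47): 12^{1}≡12, 12^{2}≡3, 12^{4}≡9, 12^{8}≡34, 12^{16}≡28. Then 12^{24} = 12^{16+8} ≡ 28 × 34 ≡ 12 (mod 47)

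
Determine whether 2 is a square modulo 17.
By Euler's criterion: 2^{8} ≡ 1 mod 17. Since this equals 1, 2 is a QR.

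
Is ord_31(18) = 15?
Powers of 18 mod 31: 18^1≡18, 18^2≡14, 18^3≡4, 18^4≡10, 18^5≡25, 18^6≡16, 18^7≡9, 18^8≡7, 18^9≡2, 18^10≡5, 18^11≡28, 18^12≡8, 18^13≡20, 18^14≡19, 18^15≡1. First k with 18^k≡1 is k=15. Yes, ord_31(18) = 15.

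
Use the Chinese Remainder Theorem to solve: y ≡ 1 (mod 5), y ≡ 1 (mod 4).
M = 5 × 4 = 20. M₁ = 4, y₁ ≡ 4 (mod 5). M₂ = 5, y₂ ≡ 1 (mod 4). y = 1×4×4 + 1×5×1 ≡ 1 (mod 20)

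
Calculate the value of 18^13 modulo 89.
By repeated squaring mod 89: 18^{1}≡18, 18^{2}≡57, 18^{4}≡45, 18^{8}≡67. Then 18^{13} = 18^{8+4+1} ≡ 67 × 45 × 18 ≡ 69 mod 89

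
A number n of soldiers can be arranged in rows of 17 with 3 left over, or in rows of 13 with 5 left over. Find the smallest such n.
M = 17 × 13 = 221. M₁ = 13, y₁ ≡ 4 (mod 17). M₂ = 17, y₂ ≡ 10 (mod 13). n = 3×13×4 + 5×17×10 ≡ 122 (mod 221)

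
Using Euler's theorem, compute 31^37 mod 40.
By Euler: 31^{16} ≡ 1 mod 40 since gcd(31, 40) = 1. 37 = 2×16 + 5. So 31^{37} ≡ 31^{5} ≡ 31 mod 40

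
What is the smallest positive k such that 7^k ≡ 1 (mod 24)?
Powers of 7 mod 24: 7^1≡7, 7^2≡1. ord_24(7) = 2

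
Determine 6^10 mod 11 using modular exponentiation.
Using Fermat: 6^{10} ≡ 1 mod 11. 10 ≡ 0 mod 10. So 6^{10} ≡ 6^{0} ≡ 1 mod 11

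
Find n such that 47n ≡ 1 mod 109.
Since 109 is prime, by Fermat 47^(-1) ≡ 47^{107} ≡ 58 mod 109. Verify: 47 × 58 = 2726 ≡ 1 mod 109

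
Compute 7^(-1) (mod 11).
Since 11 is prime, by Fermat 7^(-1) ≡ 7^{9} ≡ 8 (mod 11). Verify: 7 × 8 = 56 ≡ 1 (mod 11)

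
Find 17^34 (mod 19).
Using Fermat: 17^{18} ≡ 1 (mod 19). 34 ≡ 16 (mod 18). So 17^{34} ≡ 17^{16} ≡ 5 (mod 19)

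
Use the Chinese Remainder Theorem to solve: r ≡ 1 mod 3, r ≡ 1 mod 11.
M = 3 × 11 = 33. M₁ = 11, y₁ ≡ 2 mod 3. M₂ = 3, y₂ ≡ 4 mod 11. r = 1×11×2 + 1×3×4 ≡ 1 mod 33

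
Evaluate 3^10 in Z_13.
By repeated squaring mod 13: 3^{1}≡3, 3^{2}≡9, 3^{4}≡3, 3^{8}≡9. Then 3^{10} = 3^{8+2} ≡ 9 × 9 ≡ 3 mod 13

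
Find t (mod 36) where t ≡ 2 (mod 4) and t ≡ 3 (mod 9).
M = 4 × 9 = 36. M₁ = 9, y₁ ≡ 1 (mod 4). M₂ = 4, y₂ ≡ 7 (mod 9). t = 2×9×1 + 3×4×7 ≡ 30 (mod 36)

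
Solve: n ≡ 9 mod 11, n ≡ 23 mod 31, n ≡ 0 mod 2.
M = 11 × 31 × 2 = 682. M₁ = 62, y₁ ≡ 8 mod 11. M₂ = 22, y₂ ≡ 24 mod 31. M₃ = 341, y₃ ≡ 1 mod 2. n = 9×62×8 + 23×22×24 + 0×341×1 ≡ 240 mod 682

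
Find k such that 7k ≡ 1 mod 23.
Since 23 is prime, by Fermat 7^(-1) ≡ 7^{21} ≡ 10 mod 23. Verify: 7 × 10 = 70 ≡ 1 mod 23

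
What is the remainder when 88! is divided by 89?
By Wilson's theorem, (88)! ≡ -1 ≡ 88 mod 89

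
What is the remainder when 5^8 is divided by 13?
By repeated squaring (mod 13): 5^{1}≡5, 5^{2}≡12, 5^{4}≡1, 5^{8}≡1. So 5^{8} ≡ 1 (mod 13)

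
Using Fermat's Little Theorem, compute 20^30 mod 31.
By Fermat's Little Theorem, 20^{30} ≡ 1 (mod 31) since 31 is prime and gcd(20, 31) = 1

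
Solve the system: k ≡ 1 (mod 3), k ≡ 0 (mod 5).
M = 3 × 5 = 15. M₁ = 5, y₁ ≡ 2 (mod 3). M₂ = 3, y₂ ≡ 2 (mod 5). k = 1×5×2 + 0×3×2 ≡ 10 (mod 15)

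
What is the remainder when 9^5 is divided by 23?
By repeated squaring mod 23: 9^{1}≡9, 9^{2}≡12, 9^{4}≡6. Then 9^{5} = 9^{4+1} ≡ 6 × 9 ≡ 8 mod 23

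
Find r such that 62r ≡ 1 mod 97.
Since 97 is prime, by Fermat 62^(-1) ≡ 62^{95} ≡ 36 mod 97. Verify: 62 × 36 = 2232 ≡ 1 mod 97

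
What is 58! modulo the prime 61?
(60)! = (58)! × (59) × (60) ≡ -1 mod 61. So (58)! ≡ -1 × [(60)(59)]^(-1) ≡ 30 mod 61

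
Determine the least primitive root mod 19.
g = 2. Powers: [2, 4, 8, 16, 13, 7, 14, 9, 18, 17, ...] generates all 18 non-zero residues.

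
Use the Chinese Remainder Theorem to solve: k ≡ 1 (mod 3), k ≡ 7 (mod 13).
M = 3 × 13 = 39. M₁ = 13, y₁ ≡ 1 (mod 3). M₂ = 3, y₂ ≡ 9 (mod 13). k = 1×13×1 + 7×3×9 ≡ 7 (mod 39)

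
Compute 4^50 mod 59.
By repeated squaring (mod 59): 4^{1}≡4, 4^{2}≡16, 4^{4}≡20, 4^{8}≡46, 4^{16}≡51, 4^{32}≡5. Then 4^{50} = 4^{32+16+2} ≡ 5 × 51 × 16 ≡ 9 (mod 59)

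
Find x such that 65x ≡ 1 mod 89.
Since 89 is prime, by Fermat 65^(-1) ≡ 65^{87} ≡ 63 mod 89. Verify: 65 × 63 = 4095 ≡ 1 mod 89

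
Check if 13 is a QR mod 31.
By Euler's criterion: 13^{15} ≡ 30 (mod 31). Since this equals -1 (≡ 30), 13 is not a QR.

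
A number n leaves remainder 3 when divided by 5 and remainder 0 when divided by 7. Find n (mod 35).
M = 5 × 7 = 35. M₁ = 7, y₁ ≡ 3 (mod 5). M₂ = 5, y₂ ≡ 3 (mod 7). n = 3×7×3 + 0×5×3 ≡ 28 (mod 35)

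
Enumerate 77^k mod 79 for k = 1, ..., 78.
77^1, 77^2, ..., 77^{78} mod 79: [77, 4, 71, 16, 47, 64, 30, 19, 41, 76, 6, 67, 24, 31, 17, 45, 68, 22, 35, 9, 61, 36, 7, 65, 28, 23, 33, 13, 53, 52, 54, 50, 58, 42, 74, 10, 59, 40, 78, 2, 75, 8, 63, 32, 15, 49, 60, 38, 3, 73, 12, 55, 48, 62, 34, 11, 57, 44, 70, 18, 43, 72, 14, 51, 56, 46, 66, 26, 27, 25, 29, 21, 37, 5, 69, 20, 39, 1]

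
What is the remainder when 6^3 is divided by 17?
6^{3} = 216 ≡ 12 mod 17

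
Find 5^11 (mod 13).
By repeated squaring (mod 13): 5^{1}≡5, 5^{2}≡12, 5^{4}≡1, 5^{8}≡1. Then 5^{11} = 5^{8+2+1} ≡ 1 × 12 × 5 ≡ 8 (mod 13)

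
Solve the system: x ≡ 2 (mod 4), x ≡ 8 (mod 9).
M = 4 × 9 = 36. M₁ = 9, y₁ ≡ 1 (mod 4). M₂ = 4, y₂ ≡ 7 (mod 9). x = 2×9×1 + 8×4×7 ≡ 26 (mod 36)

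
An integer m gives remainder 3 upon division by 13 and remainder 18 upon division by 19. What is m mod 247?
M = 13 × 19 = 247. M₁ = 19, y₁ ≡ 11 mod 13. M₂ = 13, y₂ ≡ 3 mod 19. m = 3×19×11 + 18×13×3 ≡ 94 mod 247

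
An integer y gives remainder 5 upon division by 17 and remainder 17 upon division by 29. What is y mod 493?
M = 17 × 29 = 493. M₁ = 29, y₁ ≡ 10 mod 17. M₂ = 17, y₂ ≡ 12 mod 29. y = 5×29×10 + 17×17×12 ≡ 481 mod 493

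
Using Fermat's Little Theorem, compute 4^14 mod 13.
By Fermat: 4^{12} ≡ 1 mod 13. So 4^{14} = 4^{12} · 4^{2} ≡ 4^{2} ≡ 3 mod 13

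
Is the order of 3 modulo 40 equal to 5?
Powers of 3 mod 40: 3^1≡3, 3^2≡9, 3^3≡27, 3^4≡1. Already 3^4≡1, so the order is 4 < 5. No, the actual order is 4.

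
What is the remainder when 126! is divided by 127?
By Wilson's theorem, (126)! ≡ -1 ≡ 126 (mod 127)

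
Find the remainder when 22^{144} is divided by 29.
By Fermat: 22^{28} ≡ 1 (mod 29). 144 = 5×28 + 4. So 22^{144} ≡ 22^{4} ≡ 23 (mod 29)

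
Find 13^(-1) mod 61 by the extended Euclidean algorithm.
Extended GCD: 13(-14) + 61(3) = 1. So 13^(-1) ≡ -14 ≡ 47 mod 61. Verify: 13 × 47 = 611 ≡ 1 mod 61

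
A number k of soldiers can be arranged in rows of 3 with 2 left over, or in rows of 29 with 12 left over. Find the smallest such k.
M = 3 × 29 = 87. M₁ = 29, y₁ ≡ 2 mod 3. M₂ = 3, y₂ ≡ 10 mod 29. k = 2×29×2 + 12×3×10 ≡ 41 mod 87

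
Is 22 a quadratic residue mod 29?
By Euler's criterion: 22^{14} ≡ 1 mod 29. Since this equals 1, 22 is a QR.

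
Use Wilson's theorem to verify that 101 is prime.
(100)! mod 101 = 100. Since this equals -1 mod 101, Wilson confirms 101 is prime.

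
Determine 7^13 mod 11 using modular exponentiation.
Using Fermat: 7^{10} ≡ 1 (mod 11). 13 ≡ 3 (mod 10). So 7^{13} ≡ 7^{3} ≡ 2 (mod 11)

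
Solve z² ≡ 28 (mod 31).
The square roots of 28 mod 31 are 20 and 11. Verify: 20² = 400 ≡ 28 (mod 31)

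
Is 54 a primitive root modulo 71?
54^{5} ≡ 1 mod 71 and 5 < 70, so ord_71(54) = 5 ≠ 70 and 54 is not a primitive root.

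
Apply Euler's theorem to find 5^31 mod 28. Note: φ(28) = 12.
By Euler: 5^{12} ≡ 1 mod 28 since gcd(5, 28) = 1. 31 = 2×12 + 7. So 5^{31} ≡ 5^{7} ≡ 5 mod 28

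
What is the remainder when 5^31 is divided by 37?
By repeated squaring (mod 37): 5^{1}≡5, 5^{2}≡25, 5^{4}≡33, 5^{8}≡16, 5^{16}≡34. Then 5^{31} = 5^{16+8+4+2+1} ≡ 34 × 16 × 33 × 25 × 5 ≡ 24 (mod 37)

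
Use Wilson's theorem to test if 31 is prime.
(30)! mod 31 = 30. Since 30 ≡ -1 mod 31, 31 is prime.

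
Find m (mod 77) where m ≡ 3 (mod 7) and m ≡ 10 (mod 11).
M = 7 × 11 = 77. M₁ = 11, y₁ ≡ 2 (mod 7). M₂ = 7, y₂ ≡ 8 (mod 11). m = 3×11×2 + 10×7×8 ≡ 10 (mod 77)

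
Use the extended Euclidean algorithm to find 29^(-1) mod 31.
Extended GCD: 29(15) + 31(-14) = 1. So 29^(-1) ≡ 15 (mod 31). Verify: 29 × 15 = 435 ≡ 1 (mod 31)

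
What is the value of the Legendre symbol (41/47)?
(41/47) = 41^{23} mod 47 = -1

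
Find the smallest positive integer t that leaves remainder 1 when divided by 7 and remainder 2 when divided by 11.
M = 7 × 11 = 77. M₁ = 11, y₁ ≡ 2 mod 7. M₂ = 7, y₂ ≡ 8 mod 11. t = 1×11×2 + 2×7×8 ≡ 57 mod 77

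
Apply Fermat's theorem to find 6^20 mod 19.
By Fermat: 6^{18} ≡ 1 mod 19. So 6^{20} = 6^{18} · 6^{2} ≡ 6^{2} ≡ 17 mod 19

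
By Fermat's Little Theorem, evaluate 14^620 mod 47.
By Fermat: 14^{46} ≡ 1 (mod 47). 620 ≡ 22 (mod 46). So 14^{620} ≡ 14^{22} ≡ 37 (mod 47)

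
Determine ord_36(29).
Powers of 29 mod 36: 29^1≡29, 29^2≡13, 29^3≡17, 29^4≡25, 29^5≡5, 29^6≡1. ord_36(29) = 6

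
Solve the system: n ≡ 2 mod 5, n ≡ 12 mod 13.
M = 5 × 13 = 65. M₁ = 13, y₁ ≡ 2 mod 5. M₂ = 5, y₂ ≡ 8 mod 13. n = 2×13×2 + 12×5×8 ≡ 12 mod 65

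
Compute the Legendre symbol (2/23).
(2/23) = 2^{11} mod 23 = 1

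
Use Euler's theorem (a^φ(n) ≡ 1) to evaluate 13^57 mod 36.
By Euler: 13^{12} ≡ 1 (mod 36) since gcd(13, 36) = 1. 57 = 4×12 + 9. So 13^{57} ≡ 13^{9} ≡ 1 (mod 36)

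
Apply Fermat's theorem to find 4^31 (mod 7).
By Fermat: 4^{6} ≡ 1 (mod 7). 31 = 5×6 + 1. So 4^{31} ≡ 4^{1} ≡ 4 (mod 7)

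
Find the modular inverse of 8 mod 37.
Since 37 is prime, by Fermat 8^(-1) ≡ 8^{35} ≡ 14 mod 37. Verify: 8 × 14 = 112 ≡ 1 mod 37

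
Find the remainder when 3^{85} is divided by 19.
By Fermat: 3^{18} ≡ 1 mod 19. 85 = 4×18 + 13. So 3^{85} ≡ 3^{13} ≡ 14 mod 19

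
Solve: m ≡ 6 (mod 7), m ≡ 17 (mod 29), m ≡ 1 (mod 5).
M = 7 × 29 × 5 = 1015. M₁ = 145, y₁ ≡ 3 (mod 7). M₂ = 35, y₂ ≡ 5 (mod 29). M₃ = 203, y₃ ≡ 2 (mod 5). m = 6×145×3 + 17×35×5 + 1×203×2 ≡ 916 (mod 1015)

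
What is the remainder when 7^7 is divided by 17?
By repeated squaring mod 17: 7^{1}≡7, 7^{2}≡15, 7^{4}≡4. Then 7^{7} = 7^{4+2+1} ≡ 4 × 15 × 7 ≡ 12 mod 17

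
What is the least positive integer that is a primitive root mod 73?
g = 5. Powers: [5, 25, 52, 41, 59, 3, ...] generates all 72 non-zero residues.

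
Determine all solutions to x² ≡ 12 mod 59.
The square roots of 12 mod 59 are 22 and 37. Verify: 22² = 484 ≡ 12 mod 59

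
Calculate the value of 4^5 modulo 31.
By repeated squaring (mod 31): 4^{1}≡4, 4^{2}≡16, 4^{4}≡8. Then 4^{5} = 4^{4+1} ≡ 8 × 4 ≡ 1 (mod 31)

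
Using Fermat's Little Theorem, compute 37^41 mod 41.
By Fermat: 37^{40} ≡ 1 (mod 41). So 37^{41} = 37^{40} · 37^{1} ≡ 37^{1} ≡ 37 (mod 41)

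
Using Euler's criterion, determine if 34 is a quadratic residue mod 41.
By Euler's criterion: 34^{20} ≡ 40 mod 41. Since this equals -1 (≡ 40), 34 is not a QR.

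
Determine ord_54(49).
Powers of 49 mod 54: 49^1≡49, 49^2≡25, 49^3≡37, 49^4≡31, 49^5≡7, 49^6≡19, 49^7≡13, 49^8≡43, 49^9≡1. Order = 9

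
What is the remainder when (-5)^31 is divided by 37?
By repeated squaring mod 37: (-5)^{1}≡32, (-5)^{2}≡25, (-5)^{4}≡33, (-5)^{8}≡16, (-5)^{16}≡34. Then (-5)^{31} = (-5)^{16+8+4+2+1} ≡ 34 × 16 × 33 × 25 × 32 ≡ 13 mod 37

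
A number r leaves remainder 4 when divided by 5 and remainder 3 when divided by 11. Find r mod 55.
M = 5 × 11 = 55. M₁ = 11, y₁ ≡ 1 mod 5. M₂ = 5, y₂ ≡ 9 mod 11. r = 4×11×1 + 3×5×9 ≡ 14 mod 55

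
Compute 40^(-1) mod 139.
Since 139 is prime, by Fermat 40^(-1) ≡ 40^{137} ≡ 73 mod 139. Verify: 40 × 73 = 2920 ≡ 1 mod 139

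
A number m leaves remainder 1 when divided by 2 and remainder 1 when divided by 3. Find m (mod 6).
M = 2 × 3 = 6. M₁ = 3, y₁ ≡ 1 (mod 2). M₂ = 2, y₂ ≡ 2 (mod 3). m = 1×3×1 + 1×2×2 ≡ 1 (mod 6)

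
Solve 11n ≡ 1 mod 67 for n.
Since 67 is prime, by Fermat 11^(-1) ≡ 11^{65} ≡ 61 mod 67. Verify: 11 × 61 = 671 ≡ 1 mod 67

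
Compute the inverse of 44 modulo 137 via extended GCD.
Extended GCD: 44(-28) + 137(9) = 1. So 44^(-1) ≡ -28 ≡ 109 (mod 137). Verify: 44 × 109 = 4796 ≡ 1 (mod 137)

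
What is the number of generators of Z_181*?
There are φ(181-1) = φ(180) = 48 primitive roots modulo 181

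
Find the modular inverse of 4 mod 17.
Since 17 is prime, by Fermat 4^(-1) ≡ 4^{15} ≡ 13 (mod 17). Verify: 4 × 13 = 52 ≡ 1 (mod 17)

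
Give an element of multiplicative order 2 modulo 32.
15 has order 2 mod 32 since 15^{2} ≡ 1 (mod 32) and no smaller power works.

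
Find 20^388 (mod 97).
Using Fermat: 20^{96} ≡ 1 (mod 97). 388 ≡ 4 (mod 96). So 20^{388} ≡ 20^{4} ≡ 47 (mod 97)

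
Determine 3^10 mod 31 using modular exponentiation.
By repeated squaring mod 31: 3^{1}≡3, 3^{2}≡9, 3^{4}≡19, 3^{8}≡20. Then 3^{10} = 3^{8+2} ≡ 20 × 9 ≡ 25 mod 31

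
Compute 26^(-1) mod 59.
Since 59 is prime, by Fermat 26^(-1) ≡ 26^{57} ≡ 25 mod 59. Verify: 26 × 25 = 650 ≡ 1 mod 59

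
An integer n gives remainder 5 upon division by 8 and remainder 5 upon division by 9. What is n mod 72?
M = 8 × 9 = 72. M₁ = 9, y₁ ≡ 1 mod 8. M₂ = 8, y₂ ≡ 8 mod 9. n = 5×9×1 + 5×8×8 ≡ 5 mod 72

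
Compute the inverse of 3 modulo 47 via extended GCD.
Extended GCD: 3(16) + 47(-1) = 1. So 3^(-1) ≡ 16 mod 47. Verify: 3 × 16 = 48 ≡ 1 mod 47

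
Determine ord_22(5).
Powers of 5 mod 22: 5^1≡5, 5^2≡3, 5^3≡15, 5^4≡9, 5^5≡1. So the order of 5 is 5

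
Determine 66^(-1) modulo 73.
Since 73 is prime, by Fermat 66^(-1) ≡ 66^{71} ≡ 52 mod 73. Verify: 66 × 52 = 3432 ≡ 1 mod 73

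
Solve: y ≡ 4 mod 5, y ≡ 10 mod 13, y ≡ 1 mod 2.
M = 5 × 13 × 2 = 130. M₁ = 26, y₁ ≡ 1 mod 5. M₂ = 10, y₂ ≡ 4 mod 13. M₃ = 65, y₃ ≡ 1 mod 2. y = 4×26×1 + 10×10×4 + 1×65×1 ≡ 49 mod 130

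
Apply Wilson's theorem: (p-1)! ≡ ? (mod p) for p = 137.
By Wilson's theorem, (136)! ≡ -1 ≡ 136 mod 137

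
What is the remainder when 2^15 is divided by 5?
Using Fermat: 2^{4} ≡ 1 (mod 5). 15 ≡ 3 (mod 4). So 2^{15} ≡ 2^{3} ≡ 3 (mod 5)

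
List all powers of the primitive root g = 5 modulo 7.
5^1, 5^2, ..., 5^{6} mod 7: [5, 4, 6, 2, 3, 1]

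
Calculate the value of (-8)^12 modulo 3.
Using Fermat: (-8)^{2} ≡ 1 mod 3. 12 ≡ 0 mod 2. So (-8)^{12} ≡ (-8)^{0} ≡ 1 mod 3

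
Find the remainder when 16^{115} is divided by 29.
By Fermat: 16^{28} ≡ 1 (mod 29). 115 = 4×28 + 3. So 16^{115} ≡ 16^{3} ≡ 7 (mod 29)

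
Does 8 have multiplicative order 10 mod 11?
Powers of 8 mod 11: 8^1≡8, 8^2≡9, 8^3≡6, 8^4≡4, 8^5≡10, 8^6≡3, 8^7≡2, 8^8≡5, 8^9≡7, 8^10≡1. First k with 8^k≡1 is k=10. Yes, ord_11(8) = 10.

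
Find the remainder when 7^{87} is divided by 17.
By Fermat: 7^{16} ≡ 1 (mod 17). 87 = 5×16 + 7. So 7^{87} ≡ 7^{7} ≡ 12 (mod 17)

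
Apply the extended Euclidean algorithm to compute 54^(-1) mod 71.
Extended GCD: 54(25) + 71(-19) = 1. So 54^(-1) ≡ 25 (mod 71). Verify: 54 × 25 = 1350 ≡ 1 (mod 71)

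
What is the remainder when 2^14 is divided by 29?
By repeated squaring mod 29: 2^{1}≡2, 2^{2}≡4, 2^{4}≡16, 2^{8}≡24. Then 2^{14} = 2^{8+4+2} ≡ 24 × 16 × 4 ≡ 28 mod 29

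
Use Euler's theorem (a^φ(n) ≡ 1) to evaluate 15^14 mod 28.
By Euler: 15^{12} ≡ 1 (mod 28) since gcd(15, 28) = 1. 14 = 1×12 + 2. So 15^{14} ≡ 15^{2} ≡ 1 (mod 28)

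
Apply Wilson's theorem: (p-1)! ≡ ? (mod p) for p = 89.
By Wilson's theorem, (88)! ≡ -1 ≡ 88 (mod 89)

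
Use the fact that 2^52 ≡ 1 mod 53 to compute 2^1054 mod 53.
By Fermat: 2^{52} ≡ 1 mod 53. 1054 ≡ 14 mod 52. So 2^{1054} ≡ 2^{14} ≡ 7 mod 53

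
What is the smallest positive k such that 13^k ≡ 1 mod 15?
Powers of 13 mod 15: 13^1≡13, 13^2≡4, 13^3≡7, 13^4≡1. Order = 4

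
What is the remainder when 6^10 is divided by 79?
By repeated squaring mod 79: 6^{1}≡6, 6^{2}≡36, 6^{4}≡32, 6^{8}≡76. Then 6^{10} = 6^{8+2} ≡ 76 × 36 ≡ 50 mod 79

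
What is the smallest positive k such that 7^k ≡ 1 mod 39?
Powers of 7 mod 39: 7^1≡7, 7^2≡10, 7^3≡31, 7^4≡22, 7^5≡37, 7^6≡25, 7^7≡19, 7^8≡16, 7^9≡34, 7^10≡4, 7^11≡28, 7^12≡1. So the order of 7 is 12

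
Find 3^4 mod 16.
3^{4} = 81 ≡ 1 mod 16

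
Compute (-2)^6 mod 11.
By repeated squaring (mod 11): (-2)^{1}≡9, (-2)^{2}≡4, (-2)^{4}≡5. Then (-2)^{6} = (-2)^{4+2} ≡ 5 × 4 ≡ 9 (mod 11)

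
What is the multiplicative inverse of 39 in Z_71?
Since 71 is prime, by Fermat 39^(-1) ≡ 39^{69} ≡ 51 mod 71. Verify: 39 × 51 = 1989 ≡ 1 mod 71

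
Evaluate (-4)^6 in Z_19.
By repeated squaring mod 19: (-4)^{1}≡15, (-4)^{2}≡16, (-4)^{4}≡9. Then (-4)^{6} = (-4)^{4+2} ≡ 9 × 16 ≡ 11 mod 19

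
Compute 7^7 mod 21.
By repeated squaring mod 21: 7^{1}≡7, 7^{2}≡7, 7^{4}≡7. Then 7^{7} = 7^{4+2+1} ≡ 7 × 7 × 7 ≡ 7 mod 21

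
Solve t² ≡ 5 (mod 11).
The square roots of 5 mod 11 are 4 and 7. Verify: 4² = 16 ≡ 5 (mod 11)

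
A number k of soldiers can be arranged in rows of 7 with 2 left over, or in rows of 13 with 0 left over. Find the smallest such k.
M = 7 × 13 = 91. M₁ = 13, y₁ ≡ 6 mod 7. M₂ = 7, y₂ ≡ 2 mod 13. k = 2×13×6 + 0×7×2 ≡ 65 mod 91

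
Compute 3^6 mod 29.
By repeated squaring mod 29: 3^{1}≡3, 3^{2}≡9, 3^{4}≡23. Then 3^{6} = 3^{4+2} ≡ 23 × 9 ≡ 4 mod 29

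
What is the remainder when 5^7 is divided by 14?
By repeated squaring (mod 14): 5^{1}≡5, 5^{2}≡11, 5^{4}≡9. Then 5^{7} = 5^{4+2+1} ≡ 9 × 11 × 5 ≡ 5 (mod 14)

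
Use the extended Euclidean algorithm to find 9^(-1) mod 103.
Extended GCD: 9(23) + 103(-2) = 1. So 9^(-1) ≡ 23 (mod 103). Verify: 9 × 23 = 207 ≡ 1 (mod 103)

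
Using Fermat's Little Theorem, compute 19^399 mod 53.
By Fermat: 19^{52} ≡ 1 (mod 53). 399 ≡ 35 (mod 52). So 19^{399} ≡ 19^{35} ≡ 5 (mod 53)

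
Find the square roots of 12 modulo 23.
The square roots of 12 mod 23 are 9 and 14. Verify: 9² = 81 ≡ 12 mod 23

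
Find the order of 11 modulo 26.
Powers of 11 mod 26: 11^1≡11, 11^2≡17, 11^3≡5, 11^4≡3, 11^5≡7, 11^6≡25, 11^7≡15, 11^8≡9, 11^9≡21, 11^10≡23, 11^11≡19, 11^12≡1. Order = 12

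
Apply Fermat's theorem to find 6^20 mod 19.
By Fermat: 6^{18} ≡ 1 mod 19. So 6^{20} = 6^{18} · 6^{2} ≡ 6^{2} ≡ 17 mod 19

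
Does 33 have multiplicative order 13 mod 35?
Powers of 33 mod 35: 33^1≡33, 33^2≡4, 33^3≡27, 33^4≡16, 33^5≡3, 33^6≡29, 33^7≡12, 33^8≡11, 33^9≡13, 33^10≡9, 33^11≡17, 33^12≡1. Already 33^12≡1, so the order is 12 < 13. No, the actual order is 12.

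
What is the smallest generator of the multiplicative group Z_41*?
g = 6. Powers: [6, 36, 11, 25, 27, 39, 29, ...] generates all 40 non-zero residues.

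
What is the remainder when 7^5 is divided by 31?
By repeated squaring mod 31: 7^{1}≡7, 7^{2}≡18, 7^{4}≡14. Then 7^{5} = 7^{4+1} ≡ 14 × 7 ≡ 5 mod 31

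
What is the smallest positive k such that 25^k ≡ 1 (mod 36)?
Powers of 25 mod 36: 25^1≡25, 25^2≡13, 25^3≡1. ord_36(25) = 3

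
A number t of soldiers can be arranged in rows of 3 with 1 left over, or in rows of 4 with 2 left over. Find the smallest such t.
M = 3 × 4 = 12. M₁ = 4, y₁ ≡ 1 mod 3. M₂ = 3, y₂ ≡ 3 mod 4. t = 1×4×1 + 2×3×3 ≡ 10 mod 12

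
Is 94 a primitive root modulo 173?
ord_173(94) divides 172. For each prime q|172: 94^{86}≡172, 94^{4}≡169, none ≡ 1. So 94 has order 172 and is a primitive root mod 173.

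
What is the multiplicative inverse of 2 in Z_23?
Since 23 is prime, by Fermat 2^(-1) ≡ 2^{21} ≡ 12 (mod 23). Verify: 2 × 12 = 24 ≡ 1 (mod 23)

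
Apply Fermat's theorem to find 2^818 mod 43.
By Fermat: 2^{42} ≡ 1 mod 43. 818 ≡ 20 mod 42. So 2^{818} ≡ 2^{20} ≡ 21 mod 43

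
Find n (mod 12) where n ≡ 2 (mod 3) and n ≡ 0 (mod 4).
M = 3 × 4 = 12. M₁ = 4, y₁ ≡ 1 (mod 3). M₂ = 3, y₂ ≡ 3 (mod 4). n = 2×4×1 + 0×3×3 ≡ 8 (mod 12)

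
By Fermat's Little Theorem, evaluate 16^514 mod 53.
By Fermat: 16^{52} ≡ 1 mod 53. 514 ≡ 46 mod 52. So 16^{514} ≡ 16^{46} ≡ 49 mod 53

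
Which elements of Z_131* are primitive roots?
There are φ(130) = 48 primitive roots mod 131: {2, 6, 8, 10, 14, 17, 22, 23, 26, 29, 30, 31, 37, 40, 50, 54, 56, 57, 66, 67, 72, 76, 82, 83, 85, 87, 88, 90, 93, 95, 96, 97, 98, 103, 104, 106, 110, 111, 115, 116, 118, 119, 120, 122, 124, 126, 127, 128}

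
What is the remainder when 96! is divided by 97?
By Wilson's theorem, (96)! ≡ -1 ≡ 96 (mod 97)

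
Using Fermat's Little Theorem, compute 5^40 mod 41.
By Fermat's Little Theorem, 5^{40} ≡ 1 mod 41 since 41 is prime and gcd(5, 41) = 1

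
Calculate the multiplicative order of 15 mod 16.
Powers of 15 mod 16: 15^1≡15, 15^2≡1. So the order of 15 is 2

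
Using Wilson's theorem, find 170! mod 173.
(172)! = (170)! × (171) × (172) ≡ -1 mod 173. So (170)! ≡ -1 × [(172)(171)]^(-1) ≡ 86 mod 173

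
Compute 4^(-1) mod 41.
Since 41 is prime, by Fermat 4^(-1) ≡ 4^{39} ≡ 31 mod 41. Verify: 4 × 31 = 124 ≡ 1 mod 41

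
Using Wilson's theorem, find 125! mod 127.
(126)! = (125)! × (126) ≡ -1 (mod 127). So (125)! ≡ -1 × (126)^(-1) ≡ (-1)×(-1) = 1 (mod 127)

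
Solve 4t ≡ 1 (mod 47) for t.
Since 47 is prime, by Fermat 4^(-1) ≡ 4^{45} ≡ 12 (mod 47). Verify: 4 × 12 = 48 ≡ 1 (mod 47)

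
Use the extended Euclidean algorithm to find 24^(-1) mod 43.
Extended GCD: 24(9) + 43(-5) = 1. So 24^(-1) ≡ 9 mod 43. Verify: 24 × 9 = 216 ≡ 1 mod 43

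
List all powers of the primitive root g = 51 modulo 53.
51^1, 51^2, ..., 51^{52} mod 53: [51, 4, 45, 16, 21, 11, 31, 44, 18, 17, 19, 15, 23, 7, 39, 28, 50, 6, 41, 24, 5, 43, 20, 13, 27, 52, 2, 49, 8, 37, 32, 42, 22, 9, 35, 36, 34, 38, 30, 46, 14, 25, 3, 47, 12, 29, 48, 10, 33, 40, 26, 1]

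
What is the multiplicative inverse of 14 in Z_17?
Since 17 is prime, by Fermat 14^(-1) ≡ 14^{15} ≡ 11 (mod 17). Verify: 14 × 11 = 154 ≡ 1 (mod 17)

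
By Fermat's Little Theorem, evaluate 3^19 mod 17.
By Fermat: 3^{16} ≡ 1 mod 17. So 3^{19} = 3^{16} · 3^{3} ≡ 3^{3} ≡ 10 mod 17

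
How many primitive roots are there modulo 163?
Number of primitive roots mod 163 = φ(p-1) = φ(162) = 54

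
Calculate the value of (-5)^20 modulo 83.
By repeated squaring mod 83: (-5)^{1}≡78, (-5)^{2}≡25, (-5)^{4}≡44, (-5)^{8}≡27, (-5)^{16}≡65. Then (-5)^{20} = (-5)^{16+4} ≡ 65 × 44 ≡ 38 mod 83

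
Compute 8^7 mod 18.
By repeated squaring (mod 18): 8^{1}≡8, 8^{2}≡10, 8^{4}≡10. Then 8^{7} = 8^{4+2+1} ≡ 10 × 10 × 8 ≡ 8 (mod 18)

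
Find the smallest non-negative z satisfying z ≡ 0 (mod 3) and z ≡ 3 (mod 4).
M = 3 × 4 = 12. M₁ = 4, y₁ ≡ 1 (mod 3). M₂ = 3, y₂ ≡ 3 (mod 4). z = 0×4×1 + 3×3×3 ≡ 3 (mod 12)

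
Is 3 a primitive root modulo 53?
ord_53(3) divides 52. For each prime q|52: 3^{26}≡52, 3^{4}≡28, none ≡ 1. So 3 has order 52 and is a primitive root mod 53.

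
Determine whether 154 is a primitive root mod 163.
ord_163(154) divides 162. For each prime q|162: 154^{81}≡162, 154^{54}≡104, none ≡ 1. So 154 has order 162 and is a primitive root mod 163.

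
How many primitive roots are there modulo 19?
Number of primitive roots mod 19 = φ(p-1) = φ(18) = 6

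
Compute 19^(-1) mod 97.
Since 97 is prime, by Fermat 19^(-1) ≡ 19^{95} ≡ 46 mod 97. Verify: 19 × 46 = 874 ≡ 1 mod 97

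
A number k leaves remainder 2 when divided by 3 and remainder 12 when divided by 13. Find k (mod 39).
M = 3 × 13 = 39. M₁ = 13, y₁ ≡ 1 (mod 3). M₂ = 3, y₂ ≡ 9 (mod 13). k = 2×13×1 + 12×3×9 ≡ 38 (mod 39)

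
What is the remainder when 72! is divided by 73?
By Wilson's theorem, (72)! ≡ -1 ≡ 72 (mod 73)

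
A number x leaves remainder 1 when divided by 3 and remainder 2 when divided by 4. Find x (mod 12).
M = 3 × 4 = 12. M₁ = 4, y₁ ≡ 1 (mod 3). M₂ = 3, y₂ ≡ 3 (mod 4). x = 1×4×1 + 2×3×3 ≡ 10 (mod 12)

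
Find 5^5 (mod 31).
By repeated squaring (mod 31): 5^{1}≡5, 5^{2}≡25, 5^{4}≡5. Then 5^{5} = 5^{4+1} ≡ 5 × 5 ≡ 25 (mod 31)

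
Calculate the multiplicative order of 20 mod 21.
Powers of 20 mod 21: 20^1≡20, 20^2≡1. So the order of 20 is 2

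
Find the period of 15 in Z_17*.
Powers of 15 mod 17: 15^1≡15, 15^2≡4, 15^3≡9, 15^4≡16, 15^5≡2, 15^6≡13, 15^7≡8, 15^8≡1. So the order of 15 is 8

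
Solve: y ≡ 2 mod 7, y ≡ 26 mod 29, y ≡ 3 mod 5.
M = 7 × 29 × 5 = 1015. M₁ = 145, y₁ ≡ 3 mod 7. M₂ = 35, y₂ ≡ 5 mod 29. M₃ = 203, y₃ ≡ 2 mod 5. y = 2×145×3 + 26×35×5 + 3×203×2 ≡ 548 mod 1015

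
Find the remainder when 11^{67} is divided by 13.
By Fermat: 11^{12} ≡ 1 (mod 13). 67 = 5×12 + 7. So 11^{67} ≡ 11^{7} ≡ 2 (mod 13)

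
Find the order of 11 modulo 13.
Powers of 11 mod 13: 11^1≡11, 11^2≡4, 11^3≡5, 11^4≡3, 11^5≡7, 11^6≡12, 11^7≡2, 11^8≡9, 11^9≡8, 11^10≡10, 11^11≡6, 11^12≡1. Order = 12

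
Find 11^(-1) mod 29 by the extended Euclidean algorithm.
Extended GCD: 11(8) + 29(-3) = 1. So 11^(-1) ≡ 8 mod 29. Verify: 11 × 8 = 88 ≡ 1 mod 29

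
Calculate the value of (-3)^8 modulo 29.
By repeated squaring (mod 29): (-3)^{1}≡26, (-3)^{2}≡9, (-3)^{4}≡23, (-3)^{8}≡7. So (-3)^{8} ≡ 7 (mod 29)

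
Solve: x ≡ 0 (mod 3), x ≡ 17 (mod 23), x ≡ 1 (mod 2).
M = 3 × 23 × 2 = 138. M₁ = 46, y₁ ≡ 1 (mod 3). M₂ = 6, y₂ ≡ 4 (mod 23). M₃ = 69, y₃ ≡ 1 (mod 2). x = 0×46×1 + 17×6×4 + 1×69×1 ≡ 63 (mod 138)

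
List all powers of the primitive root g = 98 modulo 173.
98^1, 98^2, ..., 98^{172} mod 173: [98, 89, 72, 136, 7, 167, 104, 158, 87, 49, 131, 36, 68, 90, 170, 52, 79, 130, 111, 152, 18, 34, 45, 85, 26, 126, 65, 142, 76, 9, 17, 109, 129, 13, 63, 119, 71, 38, 91, 95, 141, 151, 93, 118, 146, 122, 19, 132, 134, 157, 162, 133, 59, 73, 61, 96, 66, 67, 165, 81, 153, 116, 123, 117, 48, 33, 120, 169, 127, 163, 58, 148, 145, 24, 103, 60, 171, 150, 168, 29, 74, 159, 12, 138, 30, 172, 75, 84, 101, 37, 166, 6, 69, 15, 86, 124, 42, 137, 105, 83, 3, 121, 94, 43, 62, 21, 155, 139, 128, 88, 147, 47, 108, 31, 97, 164, 156, 64, 44, 160, 110, 54, 102, 135, 82, 78, 32, 22, 80, 55, 27, 51, 154, 41, 39, 16, 11, 40, 114, 100, 112, 77, 107, 106, 8, 92, 20, 57, 50, 56, 125, 140, 53, 4, 46, 10, 115, 25, 28, 149, 70, 113, 2, 23, 5, 144, 99, 14, 161, 35, 143, 1]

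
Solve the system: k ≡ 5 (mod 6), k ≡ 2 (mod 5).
M = 6 × 5 = 30. M₁ = 5, y₁ ≡ 5 (mod 6). M₂ = 6, y₂ ≡ 1 (mod 5). k = 5×5×5 + 2×6×1 ≡ 17 (mod 30)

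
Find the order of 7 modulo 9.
Powers of 7 mod 9: 7^1≡7, 7^2≡4, 7^3≡1. ord_9(7) = 3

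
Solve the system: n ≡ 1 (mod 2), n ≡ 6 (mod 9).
M = 2 × 9 = 18. M₁ = 9, y₁ ≡ 1 (mod 2). M₂ = 2, y₂ ≡ 5 (mod 9). n = 1×9×1 + 6×2×5 ≡ 15 (mod 18)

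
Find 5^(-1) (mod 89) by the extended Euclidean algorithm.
Extended GCD: 5(18) + 89(-1) = 1. So 5^(-1) ≡ 18 (mod 89). Verify: 5 × 18 = 90 ≡ 1 (mod 89)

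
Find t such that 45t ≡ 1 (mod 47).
Since 47 is prime, by Fermat 45^(-1) ≡ 45^{45} ≡ 23 (mod 47). Verify: 45 × 23 = 1035 ≡ 1 (mod 47)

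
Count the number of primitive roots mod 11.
Number of primitive roots mod 11 = φ(p-1) = φ(10) = 4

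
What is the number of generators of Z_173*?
A prime p has φ(p-1) primitive roots; here φ(172) = 84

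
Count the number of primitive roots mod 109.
Number of primitive roots mod 109 = φ(p-1) = φ(108) = 36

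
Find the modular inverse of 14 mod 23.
Since 23 is prime, by Fermat 14^(-1) ≡ 14^{21} ≡ 5 (mod 23). Verify: 14 × 5 = 70 ≡ 1 (mod 23)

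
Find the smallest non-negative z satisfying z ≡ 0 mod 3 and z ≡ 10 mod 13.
M = 3 × 13 = 39. M₁ = 13, y₁ ≡ 1 mod 3. M₂ = 3, y₂ ≡ 9 mod 13. z = 0×13×1 + 10×3×9 ≡ 36 mod 39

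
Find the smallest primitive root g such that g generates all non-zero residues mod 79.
g = 3. Powers: [3, 9, 27, 2, 6, 18, 54, ...] generates all 78 non-zero residues.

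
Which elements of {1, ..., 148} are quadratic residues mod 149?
Quadratic residues modulo 149: {1, 4, 5, 6, 7, 9, 16, 17, 19, 20, 22, 24, 25, 26, 28, 29, 30, 31, 33, 35, 36, 37, 39, 42, 45, 46, 47, 49, 53, 54, 61, 63, 64, 67, 68, 69, 73, 76, 80, 81, 82, 85, 86, 88, 95, 96, 100, 102, 103, 104, 107, 110, 112, 113, 114, 116, 118, 119, 120, 121, 123, 124, 125, 127, 129, 130, 132, 133, 140, 142, 143, 144, 145, 148}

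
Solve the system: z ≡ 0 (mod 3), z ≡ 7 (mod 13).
M = 3 × 13 = 39. M₁ = 13, y₁ ≡ 1 (mod 3). M₂ = 3, y₂ ≡ 9 (mod 13). z = 0×13×1 + 7×3×9 ≡ 33 (mod 39)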